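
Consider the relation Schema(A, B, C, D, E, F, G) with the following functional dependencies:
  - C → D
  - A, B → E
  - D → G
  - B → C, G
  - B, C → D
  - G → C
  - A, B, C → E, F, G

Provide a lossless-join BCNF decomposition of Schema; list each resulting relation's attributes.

{A, B, E, F}; {B, C}; {C, D, G}

Candidate key of the original relation: {A, B}.
In {A, B, C, D, E, F, G}, {C} is not a superkey ({C}⁺ restricted to this set is {C, D, G}), so split on C → D, G into {C, D, G} and {A, B, C, E, F}.
{C, D, G}: every determinant is a superkey — BCNF.
In {A, B, C, E, F}, {B} is not a superkey ({B}⁺ restricted to this set is {B, C}), so split on B → C into {B, C} and {A, B, E, F}.
{B, C}: every determinant is a superkey — BCNF.
{A, B, E, F}: every determinant is a superkey — BCNF.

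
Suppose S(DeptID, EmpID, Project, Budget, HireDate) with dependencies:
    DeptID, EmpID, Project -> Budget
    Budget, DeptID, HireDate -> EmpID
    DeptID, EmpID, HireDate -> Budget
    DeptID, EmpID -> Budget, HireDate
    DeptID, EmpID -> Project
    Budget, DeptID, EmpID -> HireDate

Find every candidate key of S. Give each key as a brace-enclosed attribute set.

{DeptID} never appears on the right of any FD, so every key must include it.
Closure of {DeptID, EmpID} is {Budget, DeptID, EmpID, HireDate, Project}, the whole schema; {DeptID, EmpID} is a candidate key.
Closure of {Budget, DeptID, HireDate} is {Budget, DeptID, EmpID, HireDate, Project}, the whole schema; {Budget, DeptID, HireDate} is a candidate key.
No proper subset of any of these is a key, and no other minimal superkey exists.

{Budget, DeptID, HireDate}, {DeptID, EmpID}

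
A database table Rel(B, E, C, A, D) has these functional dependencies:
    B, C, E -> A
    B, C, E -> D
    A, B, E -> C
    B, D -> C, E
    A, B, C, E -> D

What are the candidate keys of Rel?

Attributes never on any right-hand side: {B} — every candidate key must contain it.
{B, D}⁺ = {A, B, C, D, E}, which is every attribute, so {B, D} is a candidate key.
{A, B, E}⁺ = {A, B, C, D, E}, which is every attribute, so {A, B, E} is a candidate key.
{B, C, E}⁺ = {A, B, C, D, E}, which is every attribute, so {B, C, E} is a candidate key.
No proper subset of any of these is a key, and no other minimal superkey exists.

{A, B, E}, {B, C, E}, {B, D}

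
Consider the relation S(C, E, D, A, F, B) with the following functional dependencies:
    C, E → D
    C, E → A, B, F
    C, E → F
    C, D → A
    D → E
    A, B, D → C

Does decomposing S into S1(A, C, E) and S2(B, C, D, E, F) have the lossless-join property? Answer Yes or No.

Yes

The shared attributes are {C, E} and {C, E}⁺ = {A, B, C, D, E, F}.
Since S1 ⊆ {A, B, C, D, E, F}, the intersection is a superkey of S1; the decomposition is lossless.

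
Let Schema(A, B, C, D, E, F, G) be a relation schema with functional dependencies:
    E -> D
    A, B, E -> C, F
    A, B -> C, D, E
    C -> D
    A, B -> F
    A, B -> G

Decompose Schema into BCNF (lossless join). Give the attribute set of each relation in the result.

{A, B, C, E, F, G}; {D, E}

Candidate key of the original relation: {A, B}.
In {A, B, C, D, E, F, G}, {E} is not a superkey ({E}⁺ restricted to this set is {D, E}), so split on E -> D into {D, E} and {A, B, C, E, F, G}.
{D, E}: every determinant is a superkey — BCNF.
{A, B, C, E, F, G}: every determinant is a superkey — BCNF.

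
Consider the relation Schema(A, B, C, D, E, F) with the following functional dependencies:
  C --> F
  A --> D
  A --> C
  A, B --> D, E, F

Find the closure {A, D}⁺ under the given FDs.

{A, C, D, F}

Start with {A, D}.
A --> C applies; add {C} → now {A, C, D}.
C --> F applies; add {F} → now {A, C, D, F}.
No further FD applies.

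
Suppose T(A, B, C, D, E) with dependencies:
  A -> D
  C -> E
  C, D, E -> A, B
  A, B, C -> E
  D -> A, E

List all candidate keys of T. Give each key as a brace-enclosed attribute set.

{A, C}, {C, D}

No FD produces {C}, so it must be in every candidate key.
{A, C}⁺ = {A, B, C, D, E}, which is every attribute, so {A, C} is a candidate key.
{C, D}⁺ = {A, B, C, D, E}, which is every attribute, so {C, D} is a candidate key.
These are minimal and exhaustive — every other superkey contains one of them.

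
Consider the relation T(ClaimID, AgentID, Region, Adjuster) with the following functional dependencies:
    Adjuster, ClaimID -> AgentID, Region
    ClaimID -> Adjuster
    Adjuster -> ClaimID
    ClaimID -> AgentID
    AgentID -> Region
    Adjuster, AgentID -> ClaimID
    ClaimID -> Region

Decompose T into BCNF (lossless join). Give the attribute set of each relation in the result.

{Adjuster, AgentID, ClaimID}; {AgentID, Region}

Candidate keys of the original relation: {Adjuster}, {ClaimID}.
In {Adjuster, AgentID, ClaimID, Region}, {AgentID} is not a superkey ({AgentID}⁺ restricted to this set is {AgentID, Region}), so split on AgentID -> Region into {AgentID, Region} and {Adjuster, AgentID, ClaimID}.
{AgentID, Region} is in BCNF.
{Adjuster, AgentID, ClaimID} is in BCNF.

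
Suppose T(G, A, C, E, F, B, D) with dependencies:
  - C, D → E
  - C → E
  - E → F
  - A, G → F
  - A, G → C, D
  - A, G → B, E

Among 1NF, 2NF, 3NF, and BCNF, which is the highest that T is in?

Candidate key: {A, G}. Prime attributes: {A, G}.
C, D → E: {C, D}⁺ = {C, D, E, F}, which is not all of the attributes, so the left side is not a superkey — BCNF is violated.
C, D → E has non-prime {E} on the right and a non-superkey on the left, so 3NF fails.
No proper subset of a key has a non-prime attribute in its closure, so there is no partial dependency; 2NF holds.

2NF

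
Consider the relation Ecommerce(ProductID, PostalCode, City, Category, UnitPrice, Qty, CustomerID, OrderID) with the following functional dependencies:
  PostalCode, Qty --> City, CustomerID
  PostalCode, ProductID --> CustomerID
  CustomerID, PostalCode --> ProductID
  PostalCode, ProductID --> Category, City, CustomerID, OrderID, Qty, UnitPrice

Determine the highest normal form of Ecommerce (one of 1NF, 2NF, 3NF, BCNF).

Candidate keys: {CustomerID, PostalCode}, {PostalCode, ProductID}, {PostalCode, Qty}. Prime attributes: {CustomerID, PostalCode, ProductID, Qty}.
Every FD has a superkey on the left, so the relation is in BCNF.

BCNF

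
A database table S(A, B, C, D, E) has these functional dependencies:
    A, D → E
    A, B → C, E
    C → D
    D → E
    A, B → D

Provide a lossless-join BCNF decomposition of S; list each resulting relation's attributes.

Candidate key of the original relation: {A, B}.
In {A, B, C, D, E}, {A, D} is not a superkey ({A, D}⁺ restricted to this set is {A, D, E}), so split on A, D → E into {A, D, E} and {A, B, C, D}.
In {A, D, E}, {D} is not a superkey ({D}⁺ restricted to this set is {D, E}), so split on D → E into {D, E} and {A, D}.
{D, E} has no BCNF violation.
{A, D} has no BCNF violation.
In {A, B, C, D}, {C} is not a superkey ({C}⁺ restricted to this set is {C, D}), so split on C → D into {C, D} and {A, B, C}.
{C, D} has no BCNF violation.
{A, B, C} has no BCNF violation.

{A, B, C}; {A, D}; {C, D}; {D, E}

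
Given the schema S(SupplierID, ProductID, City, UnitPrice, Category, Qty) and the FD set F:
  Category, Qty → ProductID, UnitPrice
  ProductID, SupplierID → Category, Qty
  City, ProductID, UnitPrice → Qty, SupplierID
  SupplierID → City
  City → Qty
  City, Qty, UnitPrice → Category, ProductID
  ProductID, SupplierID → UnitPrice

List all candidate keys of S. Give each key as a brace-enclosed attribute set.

{Category, City}, {Category, SupplierID}, {City, UnitPrice}, {ProductID, SupplierID}, {SupplierID, UnitPrice}

{Category, City}⁺ = {Category, City, ProductID, Qty, SupplierID, UnitPrice}, which is every attribute, so {Category, City} is a candidate key.
{Category, SupplierID}⁺ = {Category, City, ProductID, Qty, SupplierID, UnitPrice}, which is every attribute, so {Category, SupplierID} is a candidate key.
{City, UnitPrice}⁺ = {Category, City, ProductID, Qty, SupplierID, UnitPrice}, which is every attribute, so {City, UnitPrice} is a candidate key.
{ProductID, SupplierID}⁺ = {Category, City, ProductID, Qty, SupplierID, UnitPrice}, which is every attribute, so {ProductID, SupplierID} is a candidate key.
{SupplierID, UnitPrice}⁺ = {Category, City, ProductID, Qty, SupplierID, UnitPrice}, which is every attribute, so {SupplierID, UnitPrice} is a candidate key.
Any other superkey properly contains one of these, so there are no further candidate keys.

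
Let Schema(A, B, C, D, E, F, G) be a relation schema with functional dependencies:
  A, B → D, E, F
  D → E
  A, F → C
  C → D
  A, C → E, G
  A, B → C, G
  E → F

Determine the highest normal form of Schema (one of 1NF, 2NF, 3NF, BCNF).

Candidate key: {A, B}. Prime attributes: {A, B}.
D → E: {D}⁺ = {D, E, F}, which is not all of the attributes, so the left side is not a superkey — BCNF is violated.
Because {E} is non-prime and the left side of D → E is not a superkey, the relation is not in 3NF.
Checking every proper subset of each key, none determines a non-prime attribute — 2NF is satisfied.

2NF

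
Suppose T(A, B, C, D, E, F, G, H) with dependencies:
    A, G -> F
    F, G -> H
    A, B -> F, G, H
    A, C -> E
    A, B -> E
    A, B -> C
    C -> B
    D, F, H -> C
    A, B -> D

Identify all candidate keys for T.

{A} never appears on the right of any FD, so every key must include it.
Closure of {A, B} is {A, B, C, D, E, F, G, H}, the whole schema; {A, B} is a candidate key.
Closure of {A, C} is {A, B, C, D, E, F, G, H}, the whole schema; {A, C} is a candidate key.
Closure of {A, D, G} is {A, B, C, D, E, F, G, H}, the whole schema; {A, D, G} is a candidate key.
Closure of {A, D, F, H} is {A, B, C, D, E, F, G, H}, the whole schema; {A, D, F, H} is a candidate key.
No proper subset of any of these is a key, and no other minimal superkey exists.

{A, B}, {A, C}, {A, D, F, H}, {A, D, G}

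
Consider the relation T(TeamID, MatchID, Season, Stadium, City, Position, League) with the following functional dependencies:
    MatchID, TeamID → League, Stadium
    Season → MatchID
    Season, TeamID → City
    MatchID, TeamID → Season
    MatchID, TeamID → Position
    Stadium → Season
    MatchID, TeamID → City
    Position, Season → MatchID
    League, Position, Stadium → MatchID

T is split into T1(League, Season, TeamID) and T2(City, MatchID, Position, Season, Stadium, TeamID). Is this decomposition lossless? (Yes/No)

Yes

Common attributes: {Season, TeamID}; their closure is {City, League, MatchID, Position, Season, Stadium, TeamID}.
T1 is contained in that closure, so T1 ∩ T2 → T1 holds and the join is lossless.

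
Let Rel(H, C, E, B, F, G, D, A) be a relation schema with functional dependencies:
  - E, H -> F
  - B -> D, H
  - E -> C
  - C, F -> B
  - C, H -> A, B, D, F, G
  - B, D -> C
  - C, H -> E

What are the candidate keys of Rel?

{B}⁺ = {A, B, C, D, E, F, G, H}, which is every attribute, so {B} is a candidate key.
{C, F}⁺ = {A, B, C, D, E, F, G, H}, which is every attribute, so {C, F} is a candidate key.
{C, H}⁺ = {A, B, C, D, E, F, G, H}, which is every attribute, so {C, H} is a candidate key.
{E, F}⁺ = {A, B, C, D, E, F, G, H}, which is every attribute, so {E, F} is a candidate key.
{E, H}⁺ = {A, B, C, D, E, F, G, H}, which is every attribute, so {E, H} is a candidate key.
Any other superkey properly contains one of these, so there are no further candidate keys.

{B}, {C, F}, {C, H}, {E, F}, {E, H}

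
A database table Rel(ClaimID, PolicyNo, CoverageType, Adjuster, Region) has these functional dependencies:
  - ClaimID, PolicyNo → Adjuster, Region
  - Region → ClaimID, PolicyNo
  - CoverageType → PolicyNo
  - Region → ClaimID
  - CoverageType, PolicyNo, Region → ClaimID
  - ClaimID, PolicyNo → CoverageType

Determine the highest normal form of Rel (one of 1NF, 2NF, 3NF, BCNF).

3NF

Candidate keys: {ClaimID, CoverageType}, {ClaimID, PolicyNo}, {Region}. Prime attributes: {ClaimID, CoverageType, PolicyNo, Region}.
CoverageType → PolicyNo: {CoverageType}⁺ = {CoverageType, PolicyNo}, which is not all of the attributes, so the left side is not a superkey — BCNF is violated.
But every attribute on its right side ({PolicyNo}) is prime, and the same holds for every other non-superkey FD, so 3NF still holds.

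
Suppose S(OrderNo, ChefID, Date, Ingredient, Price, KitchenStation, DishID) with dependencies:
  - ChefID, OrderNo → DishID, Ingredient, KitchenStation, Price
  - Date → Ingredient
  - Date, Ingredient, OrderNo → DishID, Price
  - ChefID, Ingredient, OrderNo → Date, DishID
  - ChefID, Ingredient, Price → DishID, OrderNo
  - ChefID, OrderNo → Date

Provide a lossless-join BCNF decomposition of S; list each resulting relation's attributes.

{ChefID, Date, KitchenStation, OrderNo}; {Date, DishID, OrderNo, Price}; {Date, Ingredient}

Candidate keys of the original relation: {ChefID, Date, Price}, {ChefID, Ingredient, Price}, {ChefID, OrderNo}.
{ChefID, Date, DishID, Ingredient, KitchenStation, OrderNo, Price}: {Date} determines {Date, Ingredient} here but is not a superkey — split on Date → Ingredient, giving {Date, Ingredient} and {ChefID, Date, DishID, KitchenStation, OrderNo, Price}.
{Date, Ingredient} has no BCNF violation.
{ChefID, Date, DishID, KitchenStation, OrderNo, Price}: {Date, OrderNo} determines {Date, DishID, OrderNo, Price} here but is not a superkey — split on Date, OrderNo → DishID, Price, giving {Date, DishID, OrderNo, Price} and {ChefID, Date, KitchenStation, OrderNo}.
{Date, DishID, OrderNo, Price} has no BCNF violation.
{ChefID, Date, KitchenStation, OrderNo} has no BCNF violation.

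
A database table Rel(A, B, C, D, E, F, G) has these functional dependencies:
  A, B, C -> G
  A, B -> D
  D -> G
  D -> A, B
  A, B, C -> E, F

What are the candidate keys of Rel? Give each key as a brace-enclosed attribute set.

No FD produces {C}, so it must be in every candidate key.
Closure of {C, D} is {A, B, C, D, E, F, G}, the whole schema; {C, D} is a candidate key.
Closure of {A, B, C} is {A, B, C, D, E, F, G}, the whole schema; {A, B, C} is a candidate key.
No proper subset of any of these is a key, and no other minimal superkey exists.

{A, B, C}, {C, D}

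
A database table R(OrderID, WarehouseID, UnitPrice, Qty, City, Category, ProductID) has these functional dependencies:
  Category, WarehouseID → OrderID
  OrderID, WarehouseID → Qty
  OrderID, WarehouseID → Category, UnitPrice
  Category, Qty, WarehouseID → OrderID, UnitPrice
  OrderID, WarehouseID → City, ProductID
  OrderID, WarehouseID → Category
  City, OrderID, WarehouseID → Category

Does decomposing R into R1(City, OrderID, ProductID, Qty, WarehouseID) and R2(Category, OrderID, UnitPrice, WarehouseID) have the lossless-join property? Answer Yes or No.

Common attributes: {OrderID, WarehouseID}; their closure is {Category, City, OrderID, ProductID, Qty, UnitPrice, WarehouseID}.
R1 is contained in that closure, so R1 ∩ R2 → R1 holds and the join is lossless.

Yes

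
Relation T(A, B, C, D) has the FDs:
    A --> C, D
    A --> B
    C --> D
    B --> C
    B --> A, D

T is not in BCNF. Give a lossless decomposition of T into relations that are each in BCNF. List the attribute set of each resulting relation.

Candidate keys of the original relation: {A}, {B}.
Within {A, B, C, D}: {C}⁺ ∩ {A, B, C, D} = {C, D}, not the whole set, so C --> D violates BCNF; decompose into {C, D} and {A, B, C}.
{C, D} has no BCNF violation.
{A, B, C} has no BCNF violation.

{A, B, C}; {C, D}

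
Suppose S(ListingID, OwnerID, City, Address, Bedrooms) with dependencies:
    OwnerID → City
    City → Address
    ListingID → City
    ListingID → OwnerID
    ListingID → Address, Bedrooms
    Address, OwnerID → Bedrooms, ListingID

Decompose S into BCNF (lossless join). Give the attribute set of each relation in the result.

Candidate keys of the original relation: {ListingID}, {OwnerID}.
{Address, Bedrooms, City, ListingID, OwnerID}: {City} determines {Address, City} here but is not a superkey — split on City → Address, giving {Address, City} and {Bedrooms, City, ListingID, OwnerID}.
{Address, City}: every determinant is a superkey — BCNF.
{Bedrooms, City, ListingID, OwnerID}: every determinant is a superkey — BCNF.

{Address, City}; {Bedrooms, City, ListingID, OwnerID}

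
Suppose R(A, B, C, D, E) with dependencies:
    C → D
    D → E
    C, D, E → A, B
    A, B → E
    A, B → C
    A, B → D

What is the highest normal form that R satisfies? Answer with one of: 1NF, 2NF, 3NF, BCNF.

Candidate keys: {A, B}, {C}. Prime attributes: {A, B, C}.
D → E: {D}⁺ = {D, E}, which is not all of the attributes, so the left side is not a superkey — BCNF is violated.
D → E has non-prime {E} on the right and a non-superkey on the left, so 3NF fails.
Checking every proper subset of each key, none determines a non-prime attribute — 2NF is satisfied.

2NF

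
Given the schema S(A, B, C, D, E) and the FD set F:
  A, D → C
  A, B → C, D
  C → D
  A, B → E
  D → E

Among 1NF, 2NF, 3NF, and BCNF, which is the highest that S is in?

Candidate key: {A, B}. Prime attributes: {A, B}.
A, D → C: {A, D}⁺ = {A, C, D, E}, which is not all of the attributes, so the left side is not a superkey — BCNF is violated.
A, D → C has non-prime {C} on the right and a non-superkey on the left, so 3NF fails.
No non-prime attribute depends on a proper subset of any candidate key, so 2NF holds.

2NF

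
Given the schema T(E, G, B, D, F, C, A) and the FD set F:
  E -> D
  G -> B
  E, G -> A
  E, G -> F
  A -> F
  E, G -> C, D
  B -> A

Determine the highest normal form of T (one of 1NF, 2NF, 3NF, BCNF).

1NF

Candidate key: {E, G}. Prime attributes: {E, G}.
For E -> D we have {E}⁺ = {D, E}; {E} is not a superkey, so BCNF fails.
E -> D determines the non-prime attribute {D} from a non-superkey — 3NF is violated.
The proper key subset {E} of {E, G} determines non-prime {D}, so the relation is not even in 2NF.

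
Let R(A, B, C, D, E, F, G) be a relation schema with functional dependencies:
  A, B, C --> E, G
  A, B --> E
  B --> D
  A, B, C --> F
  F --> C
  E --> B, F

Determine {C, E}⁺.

{B, C, D, E, F}

Start with {C, E}.
E --> B, F applies; add {B, F} → now {B, C, E, F}.
B --> D applies; add {D} → now {B, C, D, E, F}.
No further FD applies.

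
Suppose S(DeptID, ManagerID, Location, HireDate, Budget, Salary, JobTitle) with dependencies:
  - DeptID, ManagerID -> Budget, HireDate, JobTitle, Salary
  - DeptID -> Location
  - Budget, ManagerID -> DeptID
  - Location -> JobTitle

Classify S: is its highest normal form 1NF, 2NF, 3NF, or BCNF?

1NF

Candidate keys: {Budget, ManagerID}, {DeptID, ManagerID}. Prime attributes: {Budget, DeptID, ManagerID}.
For DeptID -> Location we have {DeptID}⁺ = {DeptID, JobTitle, Location}; {DeptID} is not a superkey, so BCNF fails.
DeptID -> Location has non-prime {Location} on the right and a non-superkey on the left, so 3NF fails.
{DeptID} is a proper subset of the key {DeptID, ManagerID}, and {DeptID}⁺ contains the non-prime attributes {JobTitle, Location} — a partial dependency, so 2NF is violated.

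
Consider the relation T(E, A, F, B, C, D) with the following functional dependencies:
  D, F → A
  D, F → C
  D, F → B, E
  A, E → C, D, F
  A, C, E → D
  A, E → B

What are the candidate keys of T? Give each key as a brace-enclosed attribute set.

{A, E}, {D, F}

Closure of {A, E} is {A, B, C, D, E, F}, the whole schema; {A, E} is a candidate key.
Closure of {D, F} is {A, B, C, D, E, F}, the whole schema; {D, F} is a candidate key.
No proper subset of any of these is a key, and no other minimal superkey exists.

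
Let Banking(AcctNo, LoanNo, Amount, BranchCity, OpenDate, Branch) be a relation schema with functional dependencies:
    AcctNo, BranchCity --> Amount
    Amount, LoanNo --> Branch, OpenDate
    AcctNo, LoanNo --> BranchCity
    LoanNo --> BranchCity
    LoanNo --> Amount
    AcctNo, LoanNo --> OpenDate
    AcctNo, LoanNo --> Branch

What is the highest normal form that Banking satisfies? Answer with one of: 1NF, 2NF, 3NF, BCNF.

1NF

Candidate key: {AcctNo, LoanNo}. Prime attributes: {AcctNo, LoanNo}.
AcctNo, BranchCity --> Amount: {AcctNo, BranchCity}⁺ = {AcctNo, Amount, BranchCity}, which is not all of the attributes, so the left side is not a superkey — BCNF is violated.
AcctNo, BranchCity --> Amount has non-prime {Amount} on the right and a non-superkey on the left, so 3NF fails.
Since {LoanNo} ⊂ {AcctNo, LoanNo} and {LoanNo}⁺ ⊇ {Amount, Branch, BranchCity, OpenDate} with {Amount, Branch, BranchCity, OpenDate} non-prime, there is a partial dependency; 2NF fails.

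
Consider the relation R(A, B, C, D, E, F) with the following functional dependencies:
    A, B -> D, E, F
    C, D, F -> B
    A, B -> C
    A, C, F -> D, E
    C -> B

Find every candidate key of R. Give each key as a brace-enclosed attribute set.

Attributes never on any right-hand side: {A} — every candidate key must contain it.
{A, B}⁺ = {A, B, C, D, E, F}, which is every attribute, so {A, B} is a candidate key.
{A, C}⁺ = {A, B, C, D, E, F}, which is every attribute, so {A, C} is a candidate key.
No proper subset of any of these is a key, and no other minimal superkey exists.

{A, B}, {A, C}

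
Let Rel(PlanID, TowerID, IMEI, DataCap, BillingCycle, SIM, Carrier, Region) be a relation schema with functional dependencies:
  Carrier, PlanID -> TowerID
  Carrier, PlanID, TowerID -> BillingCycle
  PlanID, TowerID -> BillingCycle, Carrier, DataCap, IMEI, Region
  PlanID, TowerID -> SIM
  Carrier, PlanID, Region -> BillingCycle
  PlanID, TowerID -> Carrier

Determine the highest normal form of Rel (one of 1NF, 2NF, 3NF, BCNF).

BCNF

Candidate keys: {Carrier, PlanID}, {PlanID, TowerID}. Prime attributes: {Carrier, PlanID, TowerID}.
The left-hand side of every FD is a superkey, so BCNF is satisfied.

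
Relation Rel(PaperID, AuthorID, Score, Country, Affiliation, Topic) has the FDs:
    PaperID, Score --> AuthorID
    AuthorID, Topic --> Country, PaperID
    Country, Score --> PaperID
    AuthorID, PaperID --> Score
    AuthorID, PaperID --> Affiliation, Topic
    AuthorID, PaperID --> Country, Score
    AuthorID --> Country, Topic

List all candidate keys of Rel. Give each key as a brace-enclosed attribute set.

Closure of {AuthorID} is {Affiliation, AuthorID, Country, PaperID, Score, Topic}, the whole schema; {AuthorID} is a candidate key.
Closure of {Country, Score} is {Affiliation, AuthorID, Country, PaperID, Score, Topic}, the whole schema; {Country, Score} is a candidate key.
Closure of {PaperID, Score} is {Affiliation, AuthorID, Country, PaperID, Score, Topic}, the whole schema; {PaperID, Score} is a candidate key.
These are minimal and exhaustive — every other superkey contains one of them.

{AuthorID}, {Country, Score}, {PaperID, Score}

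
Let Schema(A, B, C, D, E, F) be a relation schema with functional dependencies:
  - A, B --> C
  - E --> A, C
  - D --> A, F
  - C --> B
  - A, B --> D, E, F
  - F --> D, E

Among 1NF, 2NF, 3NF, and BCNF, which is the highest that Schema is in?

Candidate keys: {A, B}, {A, C}, {D}, {E}, {F}. Prime attributes: {A, B, C, D, E, F}.
C --> B breaks BCNF: {C}⁺ = {B, C}, so {C} is not a superkey.
Since {B} ⊆ prime attributes and every other non-superkey FD also has a prime right side, the schema is in 3NF.

3NF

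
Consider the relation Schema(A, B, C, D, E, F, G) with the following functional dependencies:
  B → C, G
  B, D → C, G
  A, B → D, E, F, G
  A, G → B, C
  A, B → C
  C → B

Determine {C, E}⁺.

Start with {C, E}.
C → B applies; add {B} → now {B, C, E}.
B → C, G applies; add {G} → now {B, C, E, G}.
No further FD applies.

{B, C, E, G}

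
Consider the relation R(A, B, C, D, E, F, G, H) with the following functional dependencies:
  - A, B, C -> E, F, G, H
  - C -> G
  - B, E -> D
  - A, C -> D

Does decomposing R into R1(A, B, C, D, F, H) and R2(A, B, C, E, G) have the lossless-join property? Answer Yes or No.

Yes

R1 ∩ R2 = {A, B, C}; its closure under F is {A, B, C, D, E, F, G, H}.
Since R1 ⊆ {A, B, C, D, E, F, G, H}, the intersection is a superkey of R1; the decomposition is lossless.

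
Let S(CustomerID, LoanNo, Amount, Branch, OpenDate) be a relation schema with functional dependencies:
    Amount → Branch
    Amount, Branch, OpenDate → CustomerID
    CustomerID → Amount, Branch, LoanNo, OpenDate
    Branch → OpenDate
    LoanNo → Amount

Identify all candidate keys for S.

{Amount}, {CustomerID}, {LoanNo}

{Amount}⁺ = {Amount, Branch, CustomerID, LoanNo, OpenDate} — all of the relation — so {Amount} is a candidate key.
{CustomerID}⁺ = {Amount, Branch, CustomerID, LoanNo, OpenDate} — all of the relation — so {CustomerID} is a candidate key.
{LoanNo}⁺ = {Amount, Branch, CustomerID, LoanNo, OpenDate} — all of the relation — so {LoanNo} is a candidate key.
Any other superkey properly contains one of these, so there are no further candidate keys.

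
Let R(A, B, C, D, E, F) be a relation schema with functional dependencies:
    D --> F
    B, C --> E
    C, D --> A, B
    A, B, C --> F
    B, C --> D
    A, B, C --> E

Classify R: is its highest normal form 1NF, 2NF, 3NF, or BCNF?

1NF

Candidate keys: {B, C}, {C, D}. Prime attributes: {B, C, D}.
D --> F breaks BCNF: {D}⁺ = {D, F}, so {D} is not a superkey.
D --> F determines the non-prime attribute {F} from a non-superkey — 3NF is violated.
The proper key subset {D} of {C, D} determines non-prime {F}, so the relation is not even in 2NF.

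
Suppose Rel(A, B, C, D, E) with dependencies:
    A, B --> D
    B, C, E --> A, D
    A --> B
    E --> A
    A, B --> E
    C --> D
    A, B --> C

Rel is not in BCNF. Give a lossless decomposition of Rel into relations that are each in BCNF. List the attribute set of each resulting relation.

{A, B, C, E}; {C, D}

Candidate keys of the original relation: {A}, {E}.
In {A, B, C, D, E}, {C} is not a superkey ({C}⁺ restricted to this set is {C, D}), so split on C --> D into {C, D} and {A, B, C, E}.
{C, D} has no BCNF violation.
{A, B, C, E} has no BCNF violation.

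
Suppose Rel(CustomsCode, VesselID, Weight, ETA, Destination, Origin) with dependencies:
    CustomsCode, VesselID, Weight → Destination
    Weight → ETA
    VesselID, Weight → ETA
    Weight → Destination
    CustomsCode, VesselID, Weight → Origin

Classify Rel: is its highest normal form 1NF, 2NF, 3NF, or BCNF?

1NF

Candidate key: {CustomsCode, VesselID, Weight}. Prime attributes: {CustomsCode, VesselID, Weight}.
For Weight → ETA we have {Weight}⁺ = {Destination, ETA, Weight}; {Weight} is not a superkey, so BCNF fails.
Weight → ETA determines the non-prime attribute {ETA} from a non-superkey — 3NF is violated.
Since {Weight} ⊂ {CustomsCode, VesselID, Weight} and {Weight}⁺ ⊇ {Destination, ETA} with {Destination, ETA} non-prime, there is a partial dependency; 2NF fails.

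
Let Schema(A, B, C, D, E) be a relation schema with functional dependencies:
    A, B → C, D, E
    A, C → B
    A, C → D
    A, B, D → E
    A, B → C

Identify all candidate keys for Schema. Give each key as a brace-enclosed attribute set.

{A, B}, {A, C}

Attributes never on any right-hand side: {A} — every candidate key must contain it.
{A, B}⁺ = {A, B, C, D, E} — all of the relation — so {A, B} is a candidate key.
{A, C}⁺ = {A, B, C, D, E} — all of the relation — so {A, C} is a candidate key.
Any other superkey properly contains one of these, so there are no further candidate keys.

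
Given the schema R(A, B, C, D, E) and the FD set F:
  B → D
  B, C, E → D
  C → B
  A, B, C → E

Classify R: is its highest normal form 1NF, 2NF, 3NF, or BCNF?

Candidate key: {A, C}. Prime attributes: {A, C}.
B → D breaks BCNF: {B}⁺ = {B, D}, so {B} is not a superkey.
B → D determines the non-prime attribute {D} from a non-superkey — 3NF is violated.
The proper key subset {C} of {A, C} determines non-prime {B, D}, so the relation is not even in 2NF.

1NF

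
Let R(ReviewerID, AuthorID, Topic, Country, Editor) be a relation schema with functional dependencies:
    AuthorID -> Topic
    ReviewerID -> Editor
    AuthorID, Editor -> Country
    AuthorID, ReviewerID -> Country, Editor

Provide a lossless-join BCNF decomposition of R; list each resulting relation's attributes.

{AuthorID, Country, ReviewerID}; {AuthorID, Topic}; {Editor, ReviewerID}

Candidate key of the original relation: {AuthorID, ReviewerID}.
{AuthorID, Country, Editor, ReviewerID, Topic}: {AuthorID} determines {AuthorID, Topic} here but is not a superkey — split on AuthorID -> Topic, giving {AuthorID, Topic} and {AuthorID, Country, Editor, ReviewerID}.
{AuthorID, Topic} has no BCNF violation.
{AuthorID, Country, Editor, ReviewerID}: {ReviewerID} determines {Editor, ReviewerID} here but is not a superkey — split on ReviewerID -> Editor, giving {Editor, ReviewerID} and {AuthorID, Country, ReviewerID}.
{Editor, ReviewerID} has no BCNF violation.
{AuthorID, Country, ReviewerID} has no BCNF violation.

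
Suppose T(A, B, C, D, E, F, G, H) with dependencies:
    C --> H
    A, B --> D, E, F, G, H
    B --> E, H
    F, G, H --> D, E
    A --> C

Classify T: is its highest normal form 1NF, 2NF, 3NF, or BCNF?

Candidate key: {A, B}. Prime attributes: {A, B}.
C --> H breaks BCNF: {C}⁺ = {C, H}, so {C} is not a superkey.
Because {H} is non-prime and the left side of C --> H is not a superkey, the relation is not in 3NF.
Since {A} ⊂ {A, B} and {A}⁺ ⊇ {C, H} with {C, H} non-prime, there is a partial dependency; 2NF fails.

1NF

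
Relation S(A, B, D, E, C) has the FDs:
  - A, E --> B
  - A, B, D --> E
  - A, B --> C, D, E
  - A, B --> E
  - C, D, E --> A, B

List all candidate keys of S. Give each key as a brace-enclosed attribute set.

{A, B}⁺ = {A, B, C, D, E}, which is every attribute, so {A, B} is a candidate key.
{A, E}⁺ = {A, B, C, D, E}, which is every attribute, so {A, E} is a candidate key.
{C, D, E}⁺ = {A, B, C, D, E}, which is every attribute, so {C, D, E} is a candidate key.
These are minimal and exhaustive — every other superkey contains one of them.

{A, B}, {A, E}, {C, D, E}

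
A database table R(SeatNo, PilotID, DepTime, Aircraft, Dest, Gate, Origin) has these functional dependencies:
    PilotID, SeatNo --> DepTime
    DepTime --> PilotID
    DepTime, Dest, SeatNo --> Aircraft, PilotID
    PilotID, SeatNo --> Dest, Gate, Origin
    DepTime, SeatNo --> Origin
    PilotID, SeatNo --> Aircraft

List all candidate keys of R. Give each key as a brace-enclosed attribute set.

{DepTime, SeatNo}, {PilotID, SeatNo}

Attributes never on any right-hand side: {SeatNo} — every candidate key must contain it.
Closure of {DepTime, SeatNo} is {Aircraft, DepTime, Dest, Gate, Origin, PilotID, SeatNo}, the whole schema; {DepTime, SeatNo} is a candidate key.
Closure of {PilotID, SeatNo} is {Aircraft, DepTime, Dest, Gate, Origin, PilotID, SeatNo}, the whole schema; {PilotID, SeatNo} is a candidate key.
Any other superkey properly contains one of these, so there are no further candidate keys.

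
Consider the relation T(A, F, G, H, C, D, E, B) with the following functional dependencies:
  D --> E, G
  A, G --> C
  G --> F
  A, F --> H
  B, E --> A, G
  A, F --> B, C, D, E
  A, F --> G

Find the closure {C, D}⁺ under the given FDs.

{C, D, E, F, G}

Start with {C, D}.
D --> E, G applies; add {E, G} → now {C, D, E, G}.
G --> F applies; add {F} → now {C, D, E, F, G}.
No further FD applies.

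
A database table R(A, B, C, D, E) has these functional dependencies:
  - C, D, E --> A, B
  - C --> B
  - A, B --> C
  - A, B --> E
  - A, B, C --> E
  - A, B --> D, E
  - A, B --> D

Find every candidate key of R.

{A, B}, {A, C}, {C, D, E}

{A, B} is a candidate key since {A, B}⁺ = {A, B, C, D, E} covers every attribute.
{A, C} is a candidate key since {A, C}⁺ = {A, B, C, D, E} covers every attribute.
{C, D, E} is a candidate key since {C, D, E}⁺ = {A, B, C, D, E} covers every attribute.
Any other superkey properly contains one of these, so there are no further candidate keys.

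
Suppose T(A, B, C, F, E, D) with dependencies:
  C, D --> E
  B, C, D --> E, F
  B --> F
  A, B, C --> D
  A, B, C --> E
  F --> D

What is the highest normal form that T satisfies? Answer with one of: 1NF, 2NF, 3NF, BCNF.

1NF

Candidate key: {A, B, C}. Prime attributes: {A, B, C}.
C, D --> E breaks BCNF: {C, D}⁺ = {C, D, E}, so {C, D} is not a superkey.
C, D --> E has non-prime {E} on the right and a non-superkey on the left, so 3NF fails.
Since {B} ⊂ {A, B, C} and {B}⁺ ⊇ {D, F} with {D, F} non-prime, there is a partial dependency; 2NF fails.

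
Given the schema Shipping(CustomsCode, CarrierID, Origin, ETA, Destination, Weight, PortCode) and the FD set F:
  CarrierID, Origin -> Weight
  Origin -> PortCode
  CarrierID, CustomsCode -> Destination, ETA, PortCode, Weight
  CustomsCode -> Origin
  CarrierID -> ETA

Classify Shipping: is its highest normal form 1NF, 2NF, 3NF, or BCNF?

1NF

Candidate key: {CarrierID, CustomsCode}. Prime attributes: {CarrierID, CustomsCode}.
CarrierID, Origin -> Weight: {CarrierID, Origin}⁺ = {CarrierID, ETA, Origin, PortCode, Weight}, which is not all of the attributes, so the left side is not a superkey — BCNF is violated.
CarrierID, Origin -> Weight has non-prime {Weight} on the right and a non-superkey on the left, so 3NF fails.
{CarrierID} is a proper subset of the key {CarrierID, CustomsCode}, and {CarrierID}⁺ contains the non-prime attribute {ETA} — a partial dependency, so 2NF is violated.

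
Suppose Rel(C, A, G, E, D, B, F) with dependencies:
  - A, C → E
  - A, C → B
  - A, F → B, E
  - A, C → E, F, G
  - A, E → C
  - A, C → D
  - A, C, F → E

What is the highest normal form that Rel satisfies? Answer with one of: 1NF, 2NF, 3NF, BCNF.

Candidate keys: {A, C}, {A, E}, {A, F}. Prime attributes: {A, C, E, F}.
Each dependency's left side is a superkey — BCNF holds.

BCNF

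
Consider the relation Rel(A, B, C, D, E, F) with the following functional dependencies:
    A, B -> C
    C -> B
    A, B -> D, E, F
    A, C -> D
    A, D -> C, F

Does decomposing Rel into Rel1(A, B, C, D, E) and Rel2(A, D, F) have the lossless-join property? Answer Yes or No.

Yes

The shared attributes are {A, D} and {A, D}⁺ = {A, B, C, D, E, F}.
This includes all of Rel1, so the common attributes are a superkey of Rel1 — the join is lossless.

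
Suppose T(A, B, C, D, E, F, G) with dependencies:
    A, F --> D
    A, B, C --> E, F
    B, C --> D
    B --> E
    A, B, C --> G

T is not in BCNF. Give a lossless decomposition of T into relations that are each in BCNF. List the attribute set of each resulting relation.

{A, B, C, F, G}; {A, D, F}; {B, E}

Candidate key of the original relation: {A, B, C}.
{A, B, C, D, E, F, G}: {A, F} determines {A, D, F} here but is not a superkey — split on A, F --> D, giving {A, D, F} and {A, B, C, E, F, G}.
{A, D, F}: every determinant is a superkey — BCNF.
{A, B, C, E, F, G}: {B, C} determines {B, C, E} here but is not a superkey — split on B, C --> E, giving {B, C, E} and {A, B, C, F, G}.
{B, C, E}: {B} determines {B, E} here but is not a superkey — split on B --> E, giving {B, E} and {B, C}.
{B, E}: every determinant is a superkey — BCNF.
{B, C}: every determinant is a superkey — BCNF.
{A, B, C, F, G}: every determinant is a superkey — BCNF.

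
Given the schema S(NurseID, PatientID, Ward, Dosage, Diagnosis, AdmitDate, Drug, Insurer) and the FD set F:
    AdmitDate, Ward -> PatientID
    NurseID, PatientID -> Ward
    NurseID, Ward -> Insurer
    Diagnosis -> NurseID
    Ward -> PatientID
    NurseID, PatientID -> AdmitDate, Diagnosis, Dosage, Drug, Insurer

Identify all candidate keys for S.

{Diagnosis, PatientID}⁺ = {AdmitDate, Diagnosis, Dosage, Drug, Insurer, NurseID, PatientID, Ward} — all of the relation — so {Diagnosis, PatientID} is a candidate key.
{Diagnosis, Ward}⁺ = {AdmitDate, Diagnosis, Dosage, Drug, Insurer, NurseID, PatientID, Ward} — all of the relation — so {Diagnosis, Ward} is a candidate key.
{NurseID, PatientID}⁺ = {AdmitDate, Diagnosis, Dosage, Drug, Insurer, NurseID, PatientID, Ward} — all of the relation — so {NurseID, PatientID} is a candidate key.
{NurseID, Ward}⁺ = {AdmitDate, Diagnosis, Dosage, Drug, Insurer, NurseID, PatientID, Ward} — all of the relation — so {NurseID, Ward} is a candidate key.
Any other superkey properly contains one of these, so there are no further candidate keys.

{Diagnosis, PatientID}, {Diagnosis, Ward}, {NurseID, PatientID}, {NurseID, Ward}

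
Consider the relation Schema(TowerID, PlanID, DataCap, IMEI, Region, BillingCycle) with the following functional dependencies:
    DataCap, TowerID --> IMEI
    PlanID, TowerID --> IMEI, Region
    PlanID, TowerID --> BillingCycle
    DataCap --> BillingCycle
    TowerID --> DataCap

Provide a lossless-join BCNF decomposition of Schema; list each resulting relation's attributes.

Candidate key of the original relation: {PlanID, TowerID}.
Within {BillingCycle, DataCap, IMEI, PlanID, Region, TowerID}: {DataCap, TowerID}⁺ ∩ {BillingCycle, DataCap, IMEI, PlanID, Region, TowerID} = {BillingCycle, DataCap, IMEI, TowerID}, not the whole set, so DataCap, TowerID --> BillingCycle, IMEI violates BCNF; decompose into {BillingCycle, DataCap, IMEI, TowerID} and {DataCap, PlanID, Region, TowerID}.
Within {BillingCycle, DataCap, IMEI, TowerID}: {DataCap}⁺ ∩ {BillingCycle, DataCap, IMEI, TowerID} = {BillingCycle, DataCap}, not the whole set, so DataCap --> BillingCycle violates BCNF; decompose into {BillingCycle, DataCap} and {DataCap, IMEI, TowerID}.
{BillingCycle, DataCap}: every determinant is a superkey — BCNF.
{DataCap, IMEI, TowerID}: every determinant is a superkey — BCNF.
Within {DataCap, PlanID, Region, TowerID}: {TowerID}⁺ ∩ {DataCap, PlanID, Region, TowerID} = {DataCap, TowerID}, not the whole set, so TowerID --> DataCap violates BCNF; decompose into {DataCap, TowerID} and {PlanID, Region, TowerID}.
{DataCap, TowerID}: every determinant is a superkey — BCNF.
{PlanID, Region, TowerID}: every determinant is a superkey — BCNF.

{BillingCycle, DataCap}; {DataCap, IMEI, TowerID}; {PlanID, Region, TowerID}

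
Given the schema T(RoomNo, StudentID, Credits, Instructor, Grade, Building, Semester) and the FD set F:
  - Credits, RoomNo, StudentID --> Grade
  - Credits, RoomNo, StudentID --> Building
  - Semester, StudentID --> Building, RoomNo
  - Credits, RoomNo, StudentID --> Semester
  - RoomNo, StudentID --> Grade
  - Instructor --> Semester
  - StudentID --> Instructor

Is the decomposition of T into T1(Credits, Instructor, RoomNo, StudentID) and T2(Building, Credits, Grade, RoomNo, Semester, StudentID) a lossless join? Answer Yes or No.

Yes

Common attributes: {Credits, RoomNo, StudentID}; their closure is {Building, Credits, Grade, Instructor, RoomNo, Semester, StudentID}.
T1 is contained in that closure, so T1 ∩ T2 --> T1 holds and the join is lossless.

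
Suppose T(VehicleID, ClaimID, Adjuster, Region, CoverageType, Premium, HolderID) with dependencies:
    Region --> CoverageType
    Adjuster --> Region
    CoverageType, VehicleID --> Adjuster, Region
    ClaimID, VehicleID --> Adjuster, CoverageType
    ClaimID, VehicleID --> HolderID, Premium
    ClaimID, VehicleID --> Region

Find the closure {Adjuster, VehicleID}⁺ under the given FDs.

Start with {Adjuster, VehicleID}.
Adjuster --> Region applies; add {Region} → now {Adjuster, Region, VehicleID}.
Region --> CoverageType applies; add {CoverageType} → now {Adjuster, CoverageType, Region, VehicleID}.
No further FD applies.

{Adjuster, CoverageType, Region, VehicleID}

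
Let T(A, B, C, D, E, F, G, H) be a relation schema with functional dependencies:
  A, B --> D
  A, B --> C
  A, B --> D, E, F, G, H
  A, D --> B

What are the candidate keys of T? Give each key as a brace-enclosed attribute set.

{A, B}, {A, D}

Attributes never on any right-hand side: {A} — every candidate key must contain it.
{A, B} is a candidate key since {A, B}⁺ = {A, B, C, D, E, F, G, H} covers every attribute.
{A, D} is a candidate key since {A, D}⁺ = {A, B, C, D, E, F, G, H} covers every attribute.
Any other superkey properly contains one of these, so there are no further candidate keys.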